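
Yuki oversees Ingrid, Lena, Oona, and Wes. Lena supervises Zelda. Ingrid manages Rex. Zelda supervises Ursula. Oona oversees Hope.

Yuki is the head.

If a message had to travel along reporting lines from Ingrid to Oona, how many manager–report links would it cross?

Ingrid is 1 level below Yuki, and Oona is 1 level below Yuki (their lowest common manager). The shortest path runs up from Ingrid to Yuki and back down to Oona: 1 + 1 = 2 links.

2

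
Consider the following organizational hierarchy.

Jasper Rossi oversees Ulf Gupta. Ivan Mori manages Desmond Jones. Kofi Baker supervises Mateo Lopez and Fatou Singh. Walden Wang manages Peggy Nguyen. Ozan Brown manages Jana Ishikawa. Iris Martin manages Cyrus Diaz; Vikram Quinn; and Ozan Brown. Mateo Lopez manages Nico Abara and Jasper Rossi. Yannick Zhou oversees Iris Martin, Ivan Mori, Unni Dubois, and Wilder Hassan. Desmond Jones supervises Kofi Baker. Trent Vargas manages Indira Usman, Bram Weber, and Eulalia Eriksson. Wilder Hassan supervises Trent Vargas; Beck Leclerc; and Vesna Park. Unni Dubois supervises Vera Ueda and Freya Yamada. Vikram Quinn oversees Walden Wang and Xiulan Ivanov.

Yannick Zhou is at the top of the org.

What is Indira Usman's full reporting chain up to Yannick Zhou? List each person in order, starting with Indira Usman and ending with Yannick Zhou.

Indira Usman reports to Trent Vargas. Trent Vargas reports to Wilder Hassan. Wilder Hassan reports to Yannick Zhou. Yannick Zhou is at the top.

Indira Usman -> Trent Vargas -> Wilder Hassan -> Yannick Zhou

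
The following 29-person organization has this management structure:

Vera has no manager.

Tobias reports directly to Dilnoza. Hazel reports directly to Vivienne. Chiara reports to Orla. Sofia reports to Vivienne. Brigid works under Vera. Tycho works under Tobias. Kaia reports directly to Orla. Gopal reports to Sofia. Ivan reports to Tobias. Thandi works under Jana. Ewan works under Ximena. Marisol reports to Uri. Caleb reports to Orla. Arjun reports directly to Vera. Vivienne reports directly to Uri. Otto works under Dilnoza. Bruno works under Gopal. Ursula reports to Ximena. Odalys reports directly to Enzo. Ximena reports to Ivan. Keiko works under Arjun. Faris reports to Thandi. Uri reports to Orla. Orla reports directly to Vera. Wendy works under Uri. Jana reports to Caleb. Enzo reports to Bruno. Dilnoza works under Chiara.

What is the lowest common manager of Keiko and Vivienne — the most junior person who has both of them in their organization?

Vera

Keiko's chain of managers is Arjun, Vera. Vivienne's chain of managers is Uri, Orla, Vera. The first manager that appears in both chains is Vera.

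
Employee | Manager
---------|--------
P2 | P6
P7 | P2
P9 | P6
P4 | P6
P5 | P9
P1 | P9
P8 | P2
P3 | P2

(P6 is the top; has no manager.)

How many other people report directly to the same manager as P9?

P9 reports to P6. P6's other direct reports are P2, P4 — 2 peers.

2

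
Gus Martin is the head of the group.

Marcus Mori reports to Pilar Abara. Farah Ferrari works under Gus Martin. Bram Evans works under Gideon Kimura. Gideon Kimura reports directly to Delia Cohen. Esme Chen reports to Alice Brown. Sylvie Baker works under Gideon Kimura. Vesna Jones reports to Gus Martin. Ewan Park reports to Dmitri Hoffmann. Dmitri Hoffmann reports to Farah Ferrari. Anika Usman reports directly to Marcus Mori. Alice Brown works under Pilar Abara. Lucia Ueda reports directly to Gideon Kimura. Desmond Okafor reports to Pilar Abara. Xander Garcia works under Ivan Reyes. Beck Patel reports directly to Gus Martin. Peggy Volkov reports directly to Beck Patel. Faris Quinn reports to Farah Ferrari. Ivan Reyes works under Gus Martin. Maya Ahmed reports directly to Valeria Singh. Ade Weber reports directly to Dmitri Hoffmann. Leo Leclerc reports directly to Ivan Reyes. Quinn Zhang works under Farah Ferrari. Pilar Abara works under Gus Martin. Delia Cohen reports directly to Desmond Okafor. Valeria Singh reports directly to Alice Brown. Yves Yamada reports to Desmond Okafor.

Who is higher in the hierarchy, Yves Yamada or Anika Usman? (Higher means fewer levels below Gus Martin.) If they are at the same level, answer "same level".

Both Yves Yamada and Anika Usman are 3 levels below Gus Martin.

same level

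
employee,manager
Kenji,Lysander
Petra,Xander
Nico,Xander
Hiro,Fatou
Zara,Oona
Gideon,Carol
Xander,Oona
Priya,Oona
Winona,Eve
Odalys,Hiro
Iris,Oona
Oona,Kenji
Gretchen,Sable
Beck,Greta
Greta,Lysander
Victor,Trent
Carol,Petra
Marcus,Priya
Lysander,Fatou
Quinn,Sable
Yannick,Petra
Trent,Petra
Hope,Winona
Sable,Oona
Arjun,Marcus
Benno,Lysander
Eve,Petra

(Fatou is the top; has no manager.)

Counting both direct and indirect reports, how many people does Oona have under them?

Oona directly manages Zara, Xander, Priya, Sable, Iris. Zara has no reports. Under Xander: Nico, Petra, Trent, Victor, Yannick, Eve, Winona, Hope, Carol, Gideon (10). Under Priya: Marcus, Arjun (2). Under Sable: Gretchen, Quinn (2). Iris has no reports. So Oona's organization is 5 direct reports plus everyone under them: 1 + 11 + 3 + 3 + 1 = 19.

19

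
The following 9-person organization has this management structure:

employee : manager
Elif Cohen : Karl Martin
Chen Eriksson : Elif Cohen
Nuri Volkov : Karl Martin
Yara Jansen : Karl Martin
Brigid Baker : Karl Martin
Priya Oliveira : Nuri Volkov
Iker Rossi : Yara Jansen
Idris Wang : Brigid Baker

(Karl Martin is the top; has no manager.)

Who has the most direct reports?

Karl Martin

Direct-report counts: Karl Martin has 4; Brigid Baker has 1; Yara Jansen has 1; Nuri Volkov has 1; Elif Cohen has 1. The largest is 4, held by Karl Martin.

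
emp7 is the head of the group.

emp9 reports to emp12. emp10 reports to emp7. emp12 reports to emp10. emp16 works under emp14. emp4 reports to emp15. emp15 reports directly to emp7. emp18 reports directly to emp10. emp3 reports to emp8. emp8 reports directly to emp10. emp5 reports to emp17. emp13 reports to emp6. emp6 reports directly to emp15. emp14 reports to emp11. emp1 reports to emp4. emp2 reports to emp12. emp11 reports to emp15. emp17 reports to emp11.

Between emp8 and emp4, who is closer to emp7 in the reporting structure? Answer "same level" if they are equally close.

same level

Both emp8 and emp4 are 2 levels below emp7.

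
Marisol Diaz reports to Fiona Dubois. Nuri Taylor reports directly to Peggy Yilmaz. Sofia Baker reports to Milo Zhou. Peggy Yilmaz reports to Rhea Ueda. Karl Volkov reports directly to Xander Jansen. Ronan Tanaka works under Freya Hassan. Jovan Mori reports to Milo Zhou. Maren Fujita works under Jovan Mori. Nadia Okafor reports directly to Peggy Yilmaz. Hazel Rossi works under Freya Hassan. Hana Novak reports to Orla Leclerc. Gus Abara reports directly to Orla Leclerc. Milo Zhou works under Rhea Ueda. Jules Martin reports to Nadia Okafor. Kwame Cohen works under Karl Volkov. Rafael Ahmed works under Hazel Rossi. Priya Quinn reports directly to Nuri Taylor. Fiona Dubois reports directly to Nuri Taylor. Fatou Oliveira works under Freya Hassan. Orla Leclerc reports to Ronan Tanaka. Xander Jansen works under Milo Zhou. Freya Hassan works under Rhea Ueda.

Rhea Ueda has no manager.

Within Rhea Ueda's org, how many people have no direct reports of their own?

The people in Rhea Ueda's organization with no one reporting to them are Kwame Cohen, Maren Fujita, Sofia Baker, Fatou Oliveira, Rafael Ahmed, Gus Abara, Hana Novak, Jules Martin, Marisol Diaz, Priya Quinn. That is 10.

10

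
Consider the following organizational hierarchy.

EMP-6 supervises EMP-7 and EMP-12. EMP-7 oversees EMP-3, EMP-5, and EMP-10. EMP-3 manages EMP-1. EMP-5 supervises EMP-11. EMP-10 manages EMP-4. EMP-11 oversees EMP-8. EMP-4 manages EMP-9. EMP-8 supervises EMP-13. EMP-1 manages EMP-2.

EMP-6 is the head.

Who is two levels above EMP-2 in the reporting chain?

EMP-2 reports to EMP-1, and EMP-1 reports to EMP-3. So EMP-2's skip-level manager is EMP-3.

EMP-3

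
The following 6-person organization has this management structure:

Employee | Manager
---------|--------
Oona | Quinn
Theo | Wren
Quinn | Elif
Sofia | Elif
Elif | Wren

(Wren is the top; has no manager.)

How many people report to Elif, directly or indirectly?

3

Elif directly manages Quinn, Sofia. Under Quinn: Oona (1). Sofia has no reports. So Elif's organization is 2 direct reports plus everyone under them: 2 + 1 = 3.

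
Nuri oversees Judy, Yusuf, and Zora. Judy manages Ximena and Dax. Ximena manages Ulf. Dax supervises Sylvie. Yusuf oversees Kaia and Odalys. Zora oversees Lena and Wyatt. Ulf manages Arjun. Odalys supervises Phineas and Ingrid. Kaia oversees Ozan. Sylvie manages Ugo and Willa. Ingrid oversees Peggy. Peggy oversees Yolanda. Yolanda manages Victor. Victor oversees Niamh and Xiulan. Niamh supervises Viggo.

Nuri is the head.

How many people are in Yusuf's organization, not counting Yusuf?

11

Yusuf directly manages Odalys, Kaia. Under Odalys: Phineas, Ingrid, Peggy, Yolanda, Victor, Niamh, Viggo, Xiulan (8). Under Kaia: Ozan (1). So Yusuf's organization is 2 direct reports plus everyone under them: 9 + 2 = 11.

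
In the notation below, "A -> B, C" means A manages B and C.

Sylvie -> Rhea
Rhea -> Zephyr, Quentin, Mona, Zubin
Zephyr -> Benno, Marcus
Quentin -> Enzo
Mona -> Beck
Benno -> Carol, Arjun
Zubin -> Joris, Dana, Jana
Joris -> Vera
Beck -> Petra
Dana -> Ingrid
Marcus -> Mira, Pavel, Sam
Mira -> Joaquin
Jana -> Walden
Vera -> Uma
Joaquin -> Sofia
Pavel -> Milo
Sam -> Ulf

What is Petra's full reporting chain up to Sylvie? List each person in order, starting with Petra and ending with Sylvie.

Petra -> Beck -> Mona -> Rhea -> Sylvie

Petra reports to Beck. Beck reports to Mona. Mona reports to Rhea. Rhea reports to Sylvie. Sylvie is at the top.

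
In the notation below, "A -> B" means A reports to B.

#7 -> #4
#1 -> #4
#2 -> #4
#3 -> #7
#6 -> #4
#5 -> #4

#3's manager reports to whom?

#3 reports to #7, and #7 reports to #4. So #3's skip-level manager is #4.

#4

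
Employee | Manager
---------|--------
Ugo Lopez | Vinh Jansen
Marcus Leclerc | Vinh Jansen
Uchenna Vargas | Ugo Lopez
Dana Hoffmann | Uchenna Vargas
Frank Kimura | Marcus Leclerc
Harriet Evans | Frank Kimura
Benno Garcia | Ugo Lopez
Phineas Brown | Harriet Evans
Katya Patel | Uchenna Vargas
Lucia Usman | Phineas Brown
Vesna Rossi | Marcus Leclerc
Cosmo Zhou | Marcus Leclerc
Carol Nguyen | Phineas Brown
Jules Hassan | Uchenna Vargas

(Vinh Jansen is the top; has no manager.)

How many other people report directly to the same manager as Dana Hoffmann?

Dana Hoffmann reports to Uchenna Vargas. Uchenna Vargas's other direct reports are Katya Patel, Jules Hassan — 2 peers.

2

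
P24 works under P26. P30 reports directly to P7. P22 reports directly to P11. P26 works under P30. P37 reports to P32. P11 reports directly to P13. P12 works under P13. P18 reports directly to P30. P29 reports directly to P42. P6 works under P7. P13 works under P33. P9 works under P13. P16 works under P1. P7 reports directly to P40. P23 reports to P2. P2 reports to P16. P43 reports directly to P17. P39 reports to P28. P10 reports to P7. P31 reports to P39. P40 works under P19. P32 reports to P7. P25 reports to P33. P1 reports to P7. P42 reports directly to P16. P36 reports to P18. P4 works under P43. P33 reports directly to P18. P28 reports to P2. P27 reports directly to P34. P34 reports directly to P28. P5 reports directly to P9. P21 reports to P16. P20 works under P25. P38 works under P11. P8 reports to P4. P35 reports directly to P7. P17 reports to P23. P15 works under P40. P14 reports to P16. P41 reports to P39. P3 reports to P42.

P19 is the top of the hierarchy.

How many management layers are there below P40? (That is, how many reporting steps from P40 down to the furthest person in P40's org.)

9

The longest chain under P40 runs P40 → P7 → P1 → P16 → P2 → P23 → P17 → P43 → P4 → P8, which is 9 levels below P40.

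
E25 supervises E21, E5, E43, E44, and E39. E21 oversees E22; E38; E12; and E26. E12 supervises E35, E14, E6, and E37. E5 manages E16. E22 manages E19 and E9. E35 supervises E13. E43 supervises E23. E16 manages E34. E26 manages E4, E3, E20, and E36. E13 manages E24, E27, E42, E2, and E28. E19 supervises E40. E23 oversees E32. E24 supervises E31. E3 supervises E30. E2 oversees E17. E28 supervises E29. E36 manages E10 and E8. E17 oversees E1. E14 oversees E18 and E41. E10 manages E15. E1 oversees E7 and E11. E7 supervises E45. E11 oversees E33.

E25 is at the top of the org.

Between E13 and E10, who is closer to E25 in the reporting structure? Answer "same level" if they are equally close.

same level

Both E13 and E10 are 4 levels below E25.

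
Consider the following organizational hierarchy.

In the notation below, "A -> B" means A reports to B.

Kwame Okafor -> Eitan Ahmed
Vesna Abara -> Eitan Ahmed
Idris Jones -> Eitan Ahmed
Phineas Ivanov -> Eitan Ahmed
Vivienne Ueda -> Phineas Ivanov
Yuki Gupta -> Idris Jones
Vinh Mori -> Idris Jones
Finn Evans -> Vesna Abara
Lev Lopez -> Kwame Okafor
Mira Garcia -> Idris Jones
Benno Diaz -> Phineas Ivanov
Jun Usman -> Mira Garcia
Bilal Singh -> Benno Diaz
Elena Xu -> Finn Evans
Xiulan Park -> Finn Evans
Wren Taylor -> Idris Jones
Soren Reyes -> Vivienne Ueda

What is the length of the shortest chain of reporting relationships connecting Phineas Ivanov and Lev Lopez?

3

Phineas Ivanov is 1 level below Eitan Ahmed, and Lev Lopez is 2 levels below Eitan Ahmed (their lowest common manager). The shortest path runs up from Phineas Ivanov to Eitan Ahmed and back down to Lev Lopez: 1 + 2 = 3 links.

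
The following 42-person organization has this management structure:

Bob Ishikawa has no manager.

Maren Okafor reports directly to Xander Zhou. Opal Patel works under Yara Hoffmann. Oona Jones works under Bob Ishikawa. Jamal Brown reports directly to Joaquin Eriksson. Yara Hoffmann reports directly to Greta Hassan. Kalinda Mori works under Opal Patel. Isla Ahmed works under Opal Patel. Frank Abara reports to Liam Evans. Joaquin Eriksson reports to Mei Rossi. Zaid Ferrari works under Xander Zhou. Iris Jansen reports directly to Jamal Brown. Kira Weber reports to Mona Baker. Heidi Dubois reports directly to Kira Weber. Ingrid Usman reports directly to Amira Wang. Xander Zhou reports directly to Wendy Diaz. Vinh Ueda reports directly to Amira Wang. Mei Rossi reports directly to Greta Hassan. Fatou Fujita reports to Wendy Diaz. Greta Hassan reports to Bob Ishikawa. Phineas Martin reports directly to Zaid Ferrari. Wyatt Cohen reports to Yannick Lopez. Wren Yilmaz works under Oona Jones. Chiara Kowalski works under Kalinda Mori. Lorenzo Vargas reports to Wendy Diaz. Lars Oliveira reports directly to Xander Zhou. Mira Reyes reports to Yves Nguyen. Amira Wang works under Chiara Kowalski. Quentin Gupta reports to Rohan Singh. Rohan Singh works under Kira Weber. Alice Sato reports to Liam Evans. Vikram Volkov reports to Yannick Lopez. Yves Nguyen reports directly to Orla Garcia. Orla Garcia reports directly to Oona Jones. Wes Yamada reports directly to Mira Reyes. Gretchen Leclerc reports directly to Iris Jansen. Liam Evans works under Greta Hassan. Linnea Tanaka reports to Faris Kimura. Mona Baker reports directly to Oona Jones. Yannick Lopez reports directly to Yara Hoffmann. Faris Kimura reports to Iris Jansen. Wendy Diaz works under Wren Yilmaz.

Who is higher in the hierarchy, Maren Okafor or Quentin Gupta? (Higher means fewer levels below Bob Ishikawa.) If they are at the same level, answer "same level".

same level

Both Maren Okafor and Quentin Gupta are 5 levels below Bob Ishikawa.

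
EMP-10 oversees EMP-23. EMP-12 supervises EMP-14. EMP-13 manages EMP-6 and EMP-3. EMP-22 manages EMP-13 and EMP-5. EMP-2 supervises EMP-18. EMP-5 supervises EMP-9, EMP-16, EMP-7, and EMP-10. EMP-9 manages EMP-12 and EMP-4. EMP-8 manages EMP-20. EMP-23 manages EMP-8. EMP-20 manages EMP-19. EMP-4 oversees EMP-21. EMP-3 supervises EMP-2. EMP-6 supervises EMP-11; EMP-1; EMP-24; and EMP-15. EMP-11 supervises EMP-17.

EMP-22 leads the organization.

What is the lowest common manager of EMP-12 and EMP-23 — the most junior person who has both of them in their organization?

EMP-5

EMP-12's chain of managers is EMP-9, EMP-5, EMP-22. EMP-23's chain of managers is EMP-10, EMP-5, EMP-22. The first manager that appears in both chains is EMP-5.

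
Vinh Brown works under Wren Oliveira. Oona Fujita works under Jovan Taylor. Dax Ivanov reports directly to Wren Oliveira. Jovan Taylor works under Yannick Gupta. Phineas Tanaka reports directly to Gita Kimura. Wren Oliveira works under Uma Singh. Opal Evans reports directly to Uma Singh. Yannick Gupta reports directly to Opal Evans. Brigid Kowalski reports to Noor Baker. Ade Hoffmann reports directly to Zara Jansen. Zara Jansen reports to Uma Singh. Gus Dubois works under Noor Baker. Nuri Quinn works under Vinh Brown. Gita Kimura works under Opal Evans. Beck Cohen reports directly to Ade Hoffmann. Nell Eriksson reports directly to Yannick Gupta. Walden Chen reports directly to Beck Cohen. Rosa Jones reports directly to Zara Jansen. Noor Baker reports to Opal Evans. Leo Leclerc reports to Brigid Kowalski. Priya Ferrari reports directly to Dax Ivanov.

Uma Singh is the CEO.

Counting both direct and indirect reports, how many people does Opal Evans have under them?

10

Opal Evans directly manages Yannick Gupta, Noor Baker, Gita Kimura. Under Yannick Gupta: Nell Eriksson, Jovan Taylor, Oona Fujita (3). Under Noor Baker: Gus Dubois, Brigid Kowalski, Leo Leclerc (3). Under Gita Kimura: Phineas Tanaka (1). So Opal Evans's organization is 3 direct reports plus everyone under them: 4 + 4 + 2 = 10.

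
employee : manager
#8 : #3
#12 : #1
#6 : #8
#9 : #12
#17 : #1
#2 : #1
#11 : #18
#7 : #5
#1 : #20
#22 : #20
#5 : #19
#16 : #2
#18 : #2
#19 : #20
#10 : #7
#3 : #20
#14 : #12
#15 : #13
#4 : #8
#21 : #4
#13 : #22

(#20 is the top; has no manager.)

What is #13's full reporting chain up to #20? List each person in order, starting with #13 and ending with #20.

#13 reports to #22. #22 reports to #20. #20 is at the top.

#13 -> #22 -> #20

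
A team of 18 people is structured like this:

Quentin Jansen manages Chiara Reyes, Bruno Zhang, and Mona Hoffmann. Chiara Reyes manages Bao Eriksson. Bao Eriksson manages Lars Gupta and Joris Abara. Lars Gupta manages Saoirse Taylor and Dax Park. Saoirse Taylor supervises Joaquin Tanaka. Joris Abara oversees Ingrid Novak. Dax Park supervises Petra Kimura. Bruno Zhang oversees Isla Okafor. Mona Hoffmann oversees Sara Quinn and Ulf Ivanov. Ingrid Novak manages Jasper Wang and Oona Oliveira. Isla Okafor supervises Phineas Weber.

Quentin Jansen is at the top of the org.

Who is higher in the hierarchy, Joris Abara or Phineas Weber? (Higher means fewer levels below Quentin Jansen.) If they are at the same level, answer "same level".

same level

Both Joris Abara and Phineas Weber are 3 levels below Quentin Jansen.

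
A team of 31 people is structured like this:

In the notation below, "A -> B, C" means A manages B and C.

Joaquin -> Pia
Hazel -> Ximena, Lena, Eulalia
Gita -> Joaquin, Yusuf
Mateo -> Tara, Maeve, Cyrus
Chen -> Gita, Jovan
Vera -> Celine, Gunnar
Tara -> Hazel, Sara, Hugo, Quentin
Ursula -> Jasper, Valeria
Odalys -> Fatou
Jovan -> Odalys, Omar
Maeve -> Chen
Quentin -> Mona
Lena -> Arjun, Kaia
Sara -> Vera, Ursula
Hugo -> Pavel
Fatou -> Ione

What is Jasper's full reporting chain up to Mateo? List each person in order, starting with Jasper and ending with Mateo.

Jasper -> Ursula -> Sara -> Tara -> Mateo

Jasper reports to Ursula. Ursula reports to Sara. Sara reports to Tara. Tara reports to Mateo. Mateo is at the top.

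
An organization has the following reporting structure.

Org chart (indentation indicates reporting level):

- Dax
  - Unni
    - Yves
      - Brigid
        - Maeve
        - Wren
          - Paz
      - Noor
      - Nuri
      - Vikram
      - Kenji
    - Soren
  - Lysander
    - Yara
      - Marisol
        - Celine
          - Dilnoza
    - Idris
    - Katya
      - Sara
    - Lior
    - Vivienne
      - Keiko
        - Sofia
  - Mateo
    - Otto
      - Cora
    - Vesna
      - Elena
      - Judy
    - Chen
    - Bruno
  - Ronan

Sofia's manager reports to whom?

Vivienne

Sofia reports to Keiko, and Keiko reports to Vivienne. So Sofia's skip-level manager is Vivienne.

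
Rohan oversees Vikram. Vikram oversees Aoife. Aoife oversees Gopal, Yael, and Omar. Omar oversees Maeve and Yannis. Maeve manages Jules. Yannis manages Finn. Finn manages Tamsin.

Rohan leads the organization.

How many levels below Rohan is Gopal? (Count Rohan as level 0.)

3

Chain from Gopal up to Rohan: Gopal → Aoife → Vikram → Rohan. That is 3 steps up, so Gopal is 3 levels below Rohan.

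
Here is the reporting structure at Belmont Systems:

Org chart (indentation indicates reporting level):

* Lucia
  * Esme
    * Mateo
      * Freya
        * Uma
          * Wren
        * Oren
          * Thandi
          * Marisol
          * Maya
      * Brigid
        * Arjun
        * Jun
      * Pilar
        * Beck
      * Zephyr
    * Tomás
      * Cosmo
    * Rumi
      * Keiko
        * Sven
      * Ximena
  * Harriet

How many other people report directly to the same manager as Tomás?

2

Tomás reports to Esme. Esme's other direct reports are Mateo, Rumi — 2 peers.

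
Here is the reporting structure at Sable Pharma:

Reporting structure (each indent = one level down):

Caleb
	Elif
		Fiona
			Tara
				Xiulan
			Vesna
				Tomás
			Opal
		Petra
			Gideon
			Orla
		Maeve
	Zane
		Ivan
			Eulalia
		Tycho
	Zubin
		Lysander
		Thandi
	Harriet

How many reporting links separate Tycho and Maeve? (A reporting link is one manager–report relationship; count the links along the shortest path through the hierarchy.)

Tycho is 2 levels below Caleb, and Maeve is 2 levels below Caleb (their lowest common manager). The shortest path runs up from Tycho to Caleb and back down to Maeve: 2 + 2 = 4 links.

4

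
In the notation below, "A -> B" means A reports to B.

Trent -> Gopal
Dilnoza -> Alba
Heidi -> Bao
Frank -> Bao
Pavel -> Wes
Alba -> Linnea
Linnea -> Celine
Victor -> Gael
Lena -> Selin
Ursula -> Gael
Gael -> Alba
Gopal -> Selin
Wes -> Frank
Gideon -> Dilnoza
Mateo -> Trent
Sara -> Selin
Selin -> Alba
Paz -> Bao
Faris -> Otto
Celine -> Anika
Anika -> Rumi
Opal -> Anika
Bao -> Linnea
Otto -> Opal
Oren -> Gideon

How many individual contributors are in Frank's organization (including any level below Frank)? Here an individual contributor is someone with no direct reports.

1

The only person in Frank's organization with no one reporting to them is Pavel. That is 1.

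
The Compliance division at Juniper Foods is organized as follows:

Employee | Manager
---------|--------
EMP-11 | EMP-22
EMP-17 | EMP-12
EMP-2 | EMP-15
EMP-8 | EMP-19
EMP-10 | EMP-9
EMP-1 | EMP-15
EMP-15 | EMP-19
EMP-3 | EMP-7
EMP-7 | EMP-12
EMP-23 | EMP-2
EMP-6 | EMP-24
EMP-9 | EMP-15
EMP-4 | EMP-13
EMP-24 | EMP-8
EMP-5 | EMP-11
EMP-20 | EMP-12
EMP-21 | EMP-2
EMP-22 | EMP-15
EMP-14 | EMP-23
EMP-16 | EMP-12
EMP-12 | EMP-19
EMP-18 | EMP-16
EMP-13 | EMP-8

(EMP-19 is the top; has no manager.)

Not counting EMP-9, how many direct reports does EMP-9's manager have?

3

EMP-9 reports to EMP-15. EMP-15's other direct reports are EMP-2, EMP-22, EMP-1 — 3 peers.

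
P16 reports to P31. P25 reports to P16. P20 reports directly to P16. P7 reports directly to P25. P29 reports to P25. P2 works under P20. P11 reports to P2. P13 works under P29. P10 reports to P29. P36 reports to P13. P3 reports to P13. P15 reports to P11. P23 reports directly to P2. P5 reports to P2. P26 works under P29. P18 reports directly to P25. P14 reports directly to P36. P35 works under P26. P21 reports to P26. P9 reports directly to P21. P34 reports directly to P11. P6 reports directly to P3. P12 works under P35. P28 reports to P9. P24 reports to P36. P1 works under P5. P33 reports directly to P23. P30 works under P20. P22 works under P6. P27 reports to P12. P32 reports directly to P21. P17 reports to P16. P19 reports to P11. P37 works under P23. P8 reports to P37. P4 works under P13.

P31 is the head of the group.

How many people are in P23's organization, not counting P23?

3

P23 directly manages P33, P37. P33 has no reports. Under P37: P8 (1). So P23's organization is 2 direct reports plus everyone under them: 1 + 2 = 3.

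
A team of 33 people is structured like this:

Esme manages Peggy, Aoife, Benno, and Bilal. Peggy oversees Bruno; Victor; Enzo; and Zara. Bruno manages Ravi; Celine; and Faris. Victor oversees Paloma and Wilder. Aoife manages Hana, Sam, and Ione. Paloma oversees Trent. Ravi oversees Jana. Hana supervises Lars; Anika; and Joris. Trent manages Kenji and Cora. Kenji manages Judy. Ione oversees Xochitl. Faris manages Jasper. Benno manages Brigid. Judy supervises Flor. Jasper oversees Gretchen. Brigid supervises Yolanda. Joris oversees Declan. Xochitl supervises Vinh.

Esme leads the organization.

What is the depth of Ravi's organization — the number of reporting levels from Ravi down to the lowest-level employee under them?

The longest chain under Ravi runs Ravi → Jana, which is 1 level below Ravi.

1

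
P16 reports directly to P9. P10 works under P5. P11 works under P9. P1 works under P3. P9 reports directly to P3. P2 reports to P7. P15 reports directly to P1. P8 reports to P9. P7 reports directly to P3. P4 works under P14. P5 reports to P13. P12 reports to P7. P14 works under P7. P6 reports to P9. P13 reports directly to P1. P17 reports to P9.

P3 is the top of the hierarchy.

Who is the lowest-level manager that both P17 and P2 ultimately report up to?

P3

P17's chain of managers is P9, P3. P2's chain of managers is P7, P3. The first manager that appears in both chains is P3.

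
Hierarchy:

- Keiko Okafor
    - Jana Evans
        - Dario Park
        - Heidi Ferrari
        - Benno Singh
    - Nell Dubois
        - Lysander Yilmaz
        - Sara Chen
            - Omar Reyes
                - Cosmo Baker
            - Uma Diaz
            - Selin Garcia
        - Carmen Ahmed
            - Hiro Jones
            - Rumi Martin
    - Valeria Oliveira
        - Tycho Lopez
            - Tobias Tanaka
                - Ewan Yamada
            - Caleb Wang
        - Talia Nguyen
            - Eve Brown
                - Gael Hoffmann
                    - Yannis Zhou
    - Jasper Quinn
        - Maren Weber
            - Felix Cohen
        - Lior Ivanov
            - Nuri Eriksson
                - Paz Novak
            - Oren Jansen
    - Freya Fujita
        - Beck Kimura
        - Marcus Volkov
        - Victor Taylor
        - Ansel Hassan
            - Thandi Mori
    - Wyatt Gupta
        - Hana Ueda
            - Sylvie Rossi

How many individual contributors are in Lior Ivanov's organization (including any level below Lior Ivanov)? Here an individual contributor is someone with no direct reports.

2

The people in Lior Ivanov's organization with no one reporting to them are Oren Jansen, Paz Novak. That is 2.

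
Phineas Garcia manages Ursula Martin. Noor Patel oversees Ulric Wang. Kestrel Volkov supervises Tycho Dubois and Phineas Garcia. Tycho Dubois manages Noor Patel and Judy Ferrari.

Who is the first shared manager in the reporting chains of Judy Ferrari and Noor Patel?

Tycho Dubois

Judy Ferrari's chain of managers is Tycho Dubois, Kestrel Volkov. Noor Patel's chain of managers is Tycho Dubois, Kestrel Volkov. The first manager that appears in both chains is Tycho Dubois.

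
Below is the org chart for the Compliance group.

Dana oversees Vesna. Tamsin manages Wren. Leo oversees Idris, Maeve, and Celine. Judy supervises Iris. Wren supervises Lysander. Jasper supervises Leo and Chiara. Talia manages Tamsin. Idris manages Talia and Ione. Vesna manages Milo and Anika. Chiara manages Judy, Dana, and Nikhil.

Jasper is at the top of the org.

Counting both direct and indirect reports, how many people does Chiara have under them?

7

Chiara directly manages Judy, Dana, Nikhil. Under Judy: Iris (1). Under Dana: Vesna, Anika, Milo (3). Nikhil has no reports. So Chiara's organization is 3 direct reports plus everyone under them: 2 + 4 + 1 = 7.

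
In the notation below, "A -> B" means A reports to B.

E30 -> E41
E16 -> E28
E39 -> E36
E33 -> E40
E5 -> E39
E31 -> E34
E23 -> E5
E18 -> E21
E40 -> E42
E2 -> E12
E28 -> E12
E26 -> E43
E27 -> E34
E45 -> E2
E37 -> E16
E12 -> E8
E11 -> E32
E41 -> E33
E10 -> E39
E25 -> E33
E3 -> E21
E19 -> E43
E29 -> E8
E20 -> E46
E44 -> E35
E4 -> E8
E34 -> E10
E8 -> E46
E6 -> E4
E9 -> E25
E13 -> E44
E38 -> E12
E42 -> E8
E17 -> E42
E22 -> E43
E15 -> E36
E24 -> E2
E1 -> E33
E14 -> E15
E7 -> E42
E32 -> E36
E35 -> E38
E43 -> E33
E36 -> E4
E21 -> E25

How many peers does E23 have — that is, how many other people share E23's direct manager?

0

E23 reports to E5, and E5 has no other direct reports. E23 has 0 peers.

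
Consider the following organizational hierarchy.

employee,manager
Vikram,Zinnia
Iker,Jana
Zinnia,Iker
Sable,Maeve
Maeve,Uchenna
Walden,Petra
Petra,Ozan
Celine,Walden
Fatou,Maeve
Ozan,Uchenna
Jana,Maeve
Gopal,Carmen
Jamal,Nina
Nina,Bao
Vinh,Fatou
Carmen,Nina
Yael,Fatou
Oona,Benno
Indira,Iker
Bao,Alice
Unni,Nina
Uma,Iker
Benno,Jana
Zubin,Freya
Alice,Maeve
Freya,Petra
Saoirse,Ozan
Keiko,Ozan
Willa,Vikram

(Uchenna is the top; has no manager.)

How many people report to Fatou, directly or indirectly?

Fatou directly manages Yael, Vinh. Yael has no reports. Vinh has no reports. So Fatou's organization is 2 direct reports plus everyone under them: 1 + 1 = 2.

2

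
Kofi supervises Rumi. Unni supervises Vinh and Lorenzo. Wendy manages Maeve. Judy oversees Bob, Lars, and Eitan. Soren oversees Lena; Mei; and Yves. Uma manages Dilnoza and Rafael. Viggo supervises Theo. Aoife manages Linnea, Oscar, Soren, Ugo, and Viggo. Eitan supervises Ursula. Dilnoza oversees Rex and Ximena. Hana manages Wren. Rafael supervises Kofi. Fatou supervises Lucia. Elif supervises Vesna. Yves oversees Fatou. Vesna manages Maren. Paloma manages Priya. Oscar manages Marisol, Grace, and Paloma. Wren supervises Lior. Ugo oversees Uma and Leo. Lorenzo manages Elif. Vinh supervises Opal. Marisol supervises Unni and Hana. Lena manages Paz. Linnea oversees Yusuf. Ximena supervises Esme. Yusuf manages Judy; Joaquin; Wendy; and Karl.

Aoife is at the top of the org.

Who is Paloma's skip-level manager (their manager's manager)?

Paloma reports to Oscar, and Oscar reports to Aoife. So Paloma's skip-level manager is Aoife.

Aoife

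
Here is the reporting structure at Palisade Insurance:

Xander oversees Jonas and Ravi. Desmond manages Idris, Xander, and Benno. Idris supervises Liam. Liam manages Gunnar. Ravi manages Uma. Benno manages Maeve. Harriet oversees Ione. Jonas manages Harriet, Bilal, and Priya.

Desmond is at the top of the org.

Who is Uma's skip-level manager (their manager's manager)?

Uma reports to Ravi, and Ravi reports to Xander. So Uma's skip-level manager is Xander.

Xander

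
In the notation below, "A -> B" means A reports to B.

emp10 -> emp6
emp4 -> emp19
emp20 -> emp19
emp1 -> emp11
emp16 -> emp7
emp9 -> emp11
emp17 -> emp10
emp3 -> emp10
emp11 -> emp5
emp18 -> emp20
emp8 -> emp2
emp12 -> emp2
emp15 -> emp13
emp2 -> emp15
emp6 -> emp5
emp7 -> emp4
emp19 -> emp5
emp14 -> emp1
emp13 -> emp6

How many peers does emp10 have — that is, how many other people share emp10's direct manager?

1

emp10 reports to emp6. emp6's other direct reports are emp13 — 1 peer.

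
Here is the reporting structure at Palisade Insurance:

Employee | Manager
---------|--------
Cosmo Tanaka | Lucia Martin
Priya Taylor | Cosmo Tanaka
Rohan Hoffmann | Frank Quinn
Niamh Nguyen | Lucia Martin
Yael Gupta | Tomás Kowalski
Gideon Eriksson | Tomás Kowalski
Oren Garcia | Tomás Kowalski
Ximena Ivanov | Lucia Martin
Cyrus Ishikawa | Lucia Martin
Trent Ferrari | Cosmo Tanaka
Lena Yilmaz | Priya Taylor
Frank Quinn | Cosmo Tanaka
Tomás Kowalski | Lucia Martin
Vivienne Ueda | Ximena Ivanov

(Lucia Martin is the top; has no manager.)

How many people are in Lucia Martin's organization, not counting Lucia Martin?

14

Lucia Martin directly manages Cosmo Tanaka, Ximena Ivanov, Tomás Kowalski, Cyrus Ishikawa, Niamh Nguyen. Under Cosmo Tanaka: Priya Taylor, Lena Yilmaz, Trent Ferrari, Frank Quinn, Rohan Hoffmann (5). Under Ximena Ivanov: Vivienne Ueda (1). Under Tomás Kowalski: Oren Garcia, Gideon Eriksson, Yael Gupta (3). Cyrus Ishikawa has no reports. Niamh Nguyen has no reports. So Lucia Martin's organization is 5 direct reports plus everyone under them: 6 + 2 + 4 + 1 + 1 = 14.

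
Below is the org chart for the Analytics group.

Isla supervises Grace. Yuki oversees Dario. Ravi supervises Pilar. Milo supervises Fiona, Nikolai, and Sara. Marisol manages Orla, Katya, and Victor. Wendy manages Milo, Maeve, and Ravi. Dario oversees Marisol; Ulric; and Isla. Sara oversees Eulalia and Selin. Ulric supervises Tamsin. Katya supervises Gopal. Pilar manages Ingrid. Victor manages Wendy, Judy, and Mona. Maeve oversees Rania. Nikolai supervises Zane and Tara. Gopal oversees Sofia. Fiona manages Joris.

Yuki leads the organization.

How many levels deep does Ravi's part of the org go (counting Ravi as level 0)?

2

The longest chain under Ravi runs Ravi → Pilar → Ingrid, which is 2 levels below Ravi.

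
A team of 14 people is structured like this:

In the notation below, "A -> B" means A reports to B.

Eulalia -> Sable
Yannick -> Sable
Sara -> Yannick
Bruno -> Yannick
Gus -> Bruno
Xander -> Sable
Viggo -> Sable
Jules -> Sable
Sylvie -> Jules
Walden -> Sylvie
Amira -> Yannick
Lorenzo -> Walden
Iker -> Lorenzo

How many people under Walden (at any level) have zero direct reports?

The only person in Walden's organization with no one reporting to them is Iker. That is 1.

1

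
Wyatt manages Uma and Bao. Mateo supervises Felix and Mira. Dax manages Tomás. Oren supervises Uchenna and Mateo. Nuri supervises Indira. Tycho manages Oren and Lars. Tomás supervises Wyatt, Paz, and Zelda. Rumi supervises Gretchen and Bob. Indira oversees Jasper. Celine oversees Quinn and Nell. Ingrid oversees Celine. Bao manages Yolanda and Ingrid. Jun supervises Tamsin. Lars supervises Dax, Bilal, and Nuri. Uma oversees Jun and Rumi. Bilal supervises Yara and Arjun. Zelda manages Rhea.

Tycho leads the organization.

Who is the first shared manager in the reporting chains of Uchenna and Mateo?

Uchenna's chain of managers is Oren, Tycho. Mateo's chain of managers is Oren, Tycho. The first manager that appears in both chains is Oren.

Oren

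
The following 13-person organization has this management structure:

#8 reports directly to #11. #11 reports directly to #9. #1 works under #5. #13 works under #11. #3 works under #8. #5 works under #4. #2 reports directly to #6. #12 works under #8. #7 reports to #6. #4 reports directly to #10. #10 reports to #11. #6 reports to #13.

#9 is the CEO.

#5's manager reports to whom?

#5 reports to #4, and #4 reports to #10. So #5's skip-level manager is #10.

#10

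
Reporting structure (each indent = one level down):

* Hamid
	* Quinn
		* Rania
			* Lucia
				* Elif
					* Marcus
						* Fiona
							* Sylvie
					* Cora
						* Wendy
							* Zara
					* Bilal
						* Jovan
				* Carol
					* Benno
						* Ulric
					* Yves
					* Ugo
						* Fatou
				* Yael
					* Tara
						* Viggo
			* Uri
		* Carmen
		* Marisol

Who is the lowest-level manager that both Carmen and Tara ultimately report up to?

Quinn

Carmen's chain of managers is Quinn, Hamid. Tara's chain of managers is Yael, Lucia, Rania, Quinn, Hamid. The first manager that appears in both chains is Quinn.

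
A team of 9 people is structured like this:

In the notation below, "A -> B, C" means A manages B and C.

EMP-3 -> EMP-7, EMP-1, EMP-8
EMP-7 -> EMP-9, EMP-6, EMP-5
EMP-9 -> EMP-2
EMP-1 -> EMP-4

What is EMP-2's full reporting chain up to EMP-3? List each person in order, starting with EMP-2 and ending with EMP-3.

EMP-2 reports to EMP-9. EMP-9 reports to EMP-7. EMP-7 reports to EMP-3. EMP-3 is at the top.

EMP-2 -> EMP-9 -> EMP-7 -> EMP-3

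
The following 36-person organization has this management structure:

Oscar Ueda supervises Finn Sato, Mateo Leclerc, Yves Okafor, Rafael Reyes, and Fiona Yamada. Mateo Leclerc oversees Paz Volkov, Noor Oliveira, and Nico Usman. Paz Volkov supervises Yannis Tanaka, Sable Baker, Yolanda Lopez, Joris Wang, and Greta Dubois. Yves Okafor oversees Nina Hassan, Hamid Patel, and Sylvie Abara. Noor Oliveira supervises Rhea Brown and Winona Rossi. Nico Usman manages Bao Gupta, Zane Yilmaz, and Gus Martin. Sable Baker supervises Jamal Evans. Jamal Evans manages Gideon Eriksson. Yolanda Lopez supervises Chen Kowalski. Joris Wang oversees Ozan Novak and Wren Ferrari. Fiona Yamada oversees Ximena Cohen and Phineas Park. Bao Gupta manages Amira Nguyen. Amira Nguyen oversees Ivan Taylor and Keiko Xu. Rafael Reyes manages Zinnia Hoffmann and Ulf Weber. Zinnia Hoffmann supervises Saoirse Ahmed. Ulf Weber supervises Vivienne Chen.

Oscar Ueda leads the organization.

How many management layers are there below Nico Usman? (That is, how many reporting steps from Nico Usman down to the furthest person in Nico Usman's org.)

3

The longest chain under Nico Usman runs Nico Usman → Bao Gupta → Amira Nguyen → Keiko Xu, which is 3 levels below Nico Usman.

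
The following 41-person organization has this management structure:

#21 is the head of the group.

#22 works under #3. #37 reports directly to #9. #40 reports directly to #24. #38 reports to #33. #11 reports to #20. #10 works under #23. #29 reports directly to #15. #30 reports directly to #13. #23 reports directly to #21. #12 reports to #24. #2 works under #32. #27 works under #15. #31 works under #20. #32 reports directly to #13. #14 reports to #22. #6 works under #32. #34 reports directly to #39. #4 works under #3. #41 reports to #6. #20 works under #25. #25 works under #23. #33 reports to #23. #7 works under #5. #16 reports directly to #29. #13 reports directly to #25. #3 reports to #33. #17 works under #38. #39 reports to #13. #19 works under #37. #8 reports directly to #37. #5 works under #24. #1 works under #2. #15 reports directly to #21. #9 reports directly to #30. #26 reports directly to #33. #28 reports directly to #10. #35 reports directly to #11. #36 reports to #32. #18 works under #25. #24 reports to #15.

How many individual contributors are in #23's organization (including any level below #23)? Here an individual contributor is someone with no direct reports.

The people in #23's organization with no one reporting to them are #14, #4, #26, #17, #28, #31, #35, #18, #36, #41, #1, #8, #19, #34. That is 14.

14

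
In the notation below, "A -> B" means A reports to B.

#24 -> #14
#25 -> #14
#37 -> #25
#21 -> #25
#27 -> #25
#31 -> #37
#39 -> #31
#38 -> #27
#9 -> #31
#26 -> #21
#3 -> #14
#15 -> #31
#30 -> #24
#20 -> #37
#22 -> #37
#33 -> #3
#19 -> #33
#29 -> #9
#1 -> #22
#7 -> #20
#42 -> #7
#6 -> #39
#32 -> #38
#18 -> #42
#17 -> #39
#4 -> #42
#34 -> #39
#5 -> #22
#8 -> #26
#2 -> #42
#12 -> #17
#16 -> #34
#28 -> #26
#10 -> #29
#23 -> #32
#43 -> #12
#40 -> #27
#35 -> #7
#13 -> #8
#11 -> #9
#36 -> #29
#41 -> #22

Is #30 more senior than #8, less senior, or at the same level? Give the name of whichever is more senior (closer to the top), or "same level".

#30

#30 is 2 levels below #14; #8 is 4. #30 is higher.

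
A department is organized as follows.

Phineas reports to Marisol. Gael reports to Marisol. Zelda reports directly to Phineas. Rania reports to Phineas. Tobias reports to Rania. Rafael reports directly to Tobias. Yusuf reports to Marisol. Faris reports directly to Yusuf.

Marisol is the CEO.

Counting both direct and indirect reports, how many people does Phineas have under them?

Phineas directly manages Zelda, Rania. Zelda has no reports. Under Rania: Tobias, Rafael (2). So Phineas's organization is 2 direct reports plus everyone under them: 1 + 3 = 4.

4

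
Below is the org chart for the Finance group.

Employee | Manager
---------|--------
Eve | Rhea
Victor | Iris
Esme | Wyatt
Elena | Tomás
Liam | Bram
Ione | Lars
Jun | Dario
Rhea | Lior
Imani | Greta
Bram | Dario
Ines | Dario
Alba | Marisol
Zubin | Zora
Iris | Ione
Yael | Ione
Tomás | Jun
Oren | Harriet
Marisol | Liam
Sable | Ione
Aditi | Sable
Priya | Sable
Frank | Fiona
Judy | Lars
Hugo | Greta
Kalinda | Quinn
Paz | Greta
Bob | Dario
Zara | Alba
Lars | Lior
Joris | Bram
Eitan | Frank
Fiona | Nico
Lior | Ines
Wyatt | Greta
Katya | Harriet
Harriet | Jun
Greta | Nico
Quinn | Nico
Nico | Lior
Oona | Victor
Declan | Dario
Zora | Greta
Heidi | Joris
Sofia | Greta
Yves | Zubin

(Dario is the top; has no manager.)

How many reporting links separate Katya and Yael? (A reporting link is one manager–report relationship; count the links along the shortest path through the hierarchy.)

Katya is 3 levels below Dario, and Yael is 5 levels below Dario (their lowest common manager). The shortest path runs up from Katya to Dario and back down to Yael: 3 + 5 = 8 links.

8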